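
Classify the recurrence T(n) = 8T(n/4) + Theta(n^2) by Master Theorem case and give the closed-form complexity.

Master Theorem for T(n) = 8T(n/4) + O(n^2):

a = 8, b = 4, c = 2
log_b(a) = log_4(8) = 1.5000

Case 3: c = 2 > log_4(8) = 1.5000
T(n) = O(n^2) = O(n^2)

For T(n) = 8T(n/4) + O(n^2): log_4(8) = 1.5000. This is Case 3 of the Master Theorem (c > log_b(a), work dominated by root), giving O(n^2).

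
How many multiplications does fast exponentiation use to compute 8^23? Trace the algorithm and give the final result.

Computing 8^23 by squaring (build up from 8^1; each line after the first costs one multiplication):

8^1 = 8
8^2 = (8^1)^2 = 8^2 = 64
8^4 = (8^2)^2 = 64^2 = 4096
8^5 = 8 * 8^4 = 8 * 4096 = 32768
8^10 = (8^5)^2 = 32768^2 = 1073741824
8^11 = 8 * 8^10 = 8 * 1073741824 = 8589934592
8^22 = (8^11)^2 = 8589934592^2 = 73786976294838206464
8^23 = 8 * 8^22 = 8 * 73786976294838206464 = 590295810358705651712

Result: 590295810358705651712
Multiplications needed: 7 (7 lines after 8^1)

8^23 = 590295810358705651712. Using exponentiation by squaring, this requires 7 multiplications. The key idea: if the exponent is even, square the half-power; if odd, multiply by the base once.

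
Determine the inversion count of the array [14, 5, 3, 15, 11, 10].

Finding inversions in [14, 5, 3, 15, 11, 10]:

(0, 1): arr[0]=14 > arr[1]=5
(0, 2): arr[0]=14 > arr[2]=3
(0, 4): arr[0]=14 > arr[4]=11
(0, 5): arr[0]=14 > arr[5]=10
(1, 2): arr[1]=5 > arr[2]=3
(3, 4): arr[3]=15 > arr[4]=11
(3, 5): arr[3]=15 > arr[5]=10
(4, 5): arr[4]=11 > arr[5]=10

Total inversions: 8

The array has 8 inversion(s): (0,1), (0,2), (0,4), (0,5), (1,2), (3,4), (3,5), (4,5). Each pair (i,j) satisfies i < j and arr[i] > arr[j].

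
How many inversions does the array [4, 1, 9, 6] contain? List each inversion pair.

Finding inversions in [4, 1, 9, 6]:

(0, 1): arr[0]=4 > arr[1]=1
(2, 3): arr[2]=9 > arr[3]=6

Total inversions: 2

The array has 2 inversion(s): (0,1), (2,3). Each pair (i,j) satisfies i < j and arr[i] > arr[j].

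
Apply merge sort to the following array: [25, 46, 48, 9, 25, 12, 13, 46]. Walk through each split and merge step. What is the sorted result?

Merge sort trace:

Split: [25, 46, 48, 9, 25, 12, 13, 46] -> [25, 46, 48, 9] and [25, 12, 13, 46]
  Split: [25, 46, 48, 9] -> [25, 46] and [48, 9]
    Split: [25, 46] -> [25] and [46]
    Merge: [25] + [46] -> [25, 46]
    Split: [48, 9] -> [48] and [9]
    Merge: [48] + [9] -> [9, 48]
  Merge: [25, 46] + [9, 48] -> [9, 25, 46, 48]
  Split: [25, 12, 13, 46] -> [25, 12] and [13, 46]
    Split: [25, 12] -> [25] and [12]
    Merge: [25] + [12] -> [12, 25]
    Split: [13, 46] -> [13] and [46]
    Merge: [13] + [46] -> [13, 46]
  Merge: [12, 25] + [13, 46] -> [12, 13, 25, 46]
Merge: [9, 25, 46, 48] + [12, 13, 25, 46] -> [9, 12, 13, 25, 25, 46, 46, 48]

Final sorted array: [9, 12, 13, 25, 25, 46, 46, 48]

The merge sort proceeds by recursively splitting the array and merging sorted halves.
After all merges, the sorted array is [9, 12, 13, 25, 25, 46, 46, 48].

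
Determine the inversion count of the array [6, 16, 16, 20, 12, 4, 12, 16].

Finding inversions in [6, 16, 16, 20, 12, 4, 12, 16]:

(0, 5): arr[0]=6 > arr[5]=4
(1, 4): arr[1]=16 > arr[4]=12
(1, 5): arr[1]=16 > arr[5]=4
(1, 6): arr[1]=16 > arr[6]=12
(2, 4): arr[2]=16 > arr[4]=12
(2, 5): arr[2]=16 > arr[5]=4
(2, 6): arr[2]=16 > arr[6]=12
(3, 4): arr[3]=20 > arr[4]=12
(3, 5): arr[3]=20 > arr[5]=4
(3, 6): arr[3]=20 > arr[6]=12
(3, 7): arr[3]=20 > arr[7]=16
(4, 5): arr[4]=12 > arr[5]=4

Total inversions: 12

The array has 12 inversion(s): (0,5), (1,4), (1,5), (1,6), (2,4), (2,5), (2,6), (3,4), (3,5), (3,6), (3,7), (4,5). Each pair (i,j) satisfies i < j and arr[i] > arr[j].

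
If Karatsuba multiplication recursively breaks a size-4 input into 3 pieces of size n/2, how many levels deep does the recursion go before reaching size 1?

For divide and conquer with division factor 2:

Problem sizes at each level:
Level 0: 4
Level 1: 2
Level 2: 1

The root is level 0 and the size-1 base case is level 2 (the tree spans levels 0 through 2, i.e. 3 levels counting the root), so the depth is the number of divisions: log_2(4) = 2

The recursion tree depth is log_2(4) = 2. At each level, the problem size is divided by 2, so it takes 2 divisions to reduce to a base case of size 1. The algorithm makes 3 recursive calls at each level.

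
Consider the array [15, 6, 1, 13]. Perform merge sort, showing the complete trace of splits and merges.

Merge sort trace:

Split: [15, 6, 1, 13] -> [15, 6] and [1, 13]
  Split: [15, 6] -> [15] and [6]
  Merge: [15] + [6] -> [6, 15]
  Split: [1, 13] -> [1] and [13]
  Merge: [1] + [13] -> [1, 13]
Merge: [6, 15] + [1, 13] -> [1, 6, 13, 15]

Final sorted array: [1, 6, 13, 15]

The merge sort proceeds by recursively splitting the array and merging sorted halves.
After all merges, the sorted array is [1, 6, 13, 15].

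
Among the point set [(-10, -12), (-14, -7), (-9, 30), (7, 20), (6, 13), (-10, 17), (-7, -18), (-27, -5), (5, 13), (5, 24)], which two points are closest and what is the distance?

Computing all pairwise distances among 10 points:

d((-10, -12), (-14, -7)) = 6.4031
d((-10, -12), (-9, 30)) = 42.0119
d((-10, -12), (7, 20)) = 36.2353
d((-10, -12), (6, 13)) = 29.6816
d((-10, -12), (-10, 17)) = 29.0
d((-10, -12), (-7, -18)) = 6.7082
d((-10, -12), (-27, -5)) = 18.3848
d((-10, -12), (5, 13)) = 29.1548
d((-10, -12), (5, 24)) = 39.0
d((-14, -7), (-9, 30)) = 37.3363
d((-14, -7), (7, 20)) = 34.2053
d((-14, -7), (6, 13)) = 28.2843
d((-14, -7), (-10, 17)) = 24.3311
d((-14, -7), (-7, -18)) = 13.0384
d((-14, -7), (-27, -5)) = 13.1529
d((-14, -7), (5, 13)) = 27.5862
d((-14, -7), (5, 24)) = 36.3593
d((-9, 30), (7, 20)) = 18.868
d((-9, 30), (6, 13)) = 22.6716
d((-9, 30), (-10, 17)) = 13.0384
d((-9, 30), (-7, -18)) = 48.0416
d((-9, 30), (-27, -5)) = 39.3573
d((-9, 30), (5, 13)) = 22.0227
d((-9, 30), (5, 24)) = 15.2315
d((7, 20), (6, 13)) = 7.0711
d((7, 20), (-10, 17)) = 17.2627
d((7, 20), (-7, -18)) = 40.4969
d((7, 20), (-27, -5)) = 42.2019
d((7, 20), (5, 13)) = 7.2801
d((7, 20), (5, 24)) = 4.4721
d((6, 13), (-10, 17)) = 16.4924
d((6, 13), (-7, -18)) = 33.6155
d((6, 13), (-27, -5)) = 37.5899
d((6, 13), (5, 13)) = 1.0 <-- minimum
d((6, 13), (5, 24)) = 11.0454
d((-10, 17), (-7, -18)) = 35.1283
d((-10, 17), (-27, -5)) = 27.8029
d((-10, 17), (5, 13)) = 15.5242
d((-10, 17), (5, 24)) = 16.5529
d((-7, -18), (-27, -5)) = 23.8537
d((-7, -18), (5, 13)) = 33.2415
d((-7, -18), (5, 24)) = 43.6807
d((-27, -5), (5, 13)) = 36.7151
d((-27, -5), (5, 24)) = 43.1856
d((5, 13), (5, 24)) = 11.0

Closest pair: (6, 13) and (5, 13) with distance 1.0

The closest pair is (6, 13) and (5, 13) with Euclidean distance 1.0. For 10 points, brute-force pairwise comparison is shown above. For large n, the divide-and-conquer algorithm (sort by x, recurse on halves, check the dividing strip) achieves O(n log n).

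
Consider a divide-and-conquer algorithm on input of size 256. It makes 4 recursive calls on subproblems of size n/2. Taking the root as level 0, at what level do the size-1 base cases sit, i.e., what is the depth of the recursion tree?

For divide and conquer with division factor 2:

Problem sizes at each level:
Level 0: 256
Level 1: 128
Level 2: 64
Level 3: 32
Level 4: 16
Level 5: 8
Level 6: 4
Level 7: 2
Level 8: 1

The root is level 0 and the size-1 base case is level 8 (the tree spans levels 0 through 8, i.e. 9 levels counting the root), so the depth is the number of divisions: log_2(256) = 8

The recursion tree depth is log_2(256) = 8. At each level, the problem size is divided by 2, so it takes 8 divisions to reduce to a base case of size 1. The algorithm makes 4 recursive calls at each level.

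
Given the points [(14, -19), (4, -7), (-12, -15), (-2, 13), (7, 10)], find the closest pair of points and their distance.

Computing all pairwise distances among 5 points:

d((14, -19), (4, -7)) = 15.6205
d((14, -19), (-12, -15)) = 26.3059
d((14, -19), (-2, 13)) = 35.7771
d((14, -19), (7, 10)) = 29.8329
d((4, -7), (-12, -15)) = 17.8885
d((4, -7), (-2, 13)) = 20.8806
d((4, -7), (7, 10)) = 17.2627
d((-12, -15), (-2, 13)) = 29.7321
d((-12, -15), (7, 10)) = 31.4006
d((-2, 13), (7, 10)) = 9.4868 <-- minimum

Closest pair: (-2, 13) and (7, 10) with distance 9.4868

The closest pair is (-2, 13) and (7, 10) with Euclidean distance 9.4868. For 5 points, brute-force pairwise comparison is shown above. For large n, the divide-and-conquer algorithm (sort by x, recurse on halves, check the dividing strip) achieves O(n log n).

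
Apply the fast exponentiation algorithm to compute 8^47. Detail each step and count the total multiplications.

Computing 8^47 by squaring (build up from 8^1; each line after the first costs one multiplication):

8^1 = 8
8^2 = (8^1)^2 = 8^2 = 64
8^4 = (8^2)^2 = 64^2 = 4096
8^5 = 8 * 8^4 = 8 * 4096 = 32768
8^10 = (8^5)^2 = 32768^2 = 1073741824
8^11 = 8 * 8^10 = 8 * 1073741824 = 8589934592
8^22 = (8^11)^2 = 8589934592^2 = 73786976294838206464
8^23 = 8 * 8^22 = 8 * 73786976294838206464 = 590295810358705651712
8^46 = (8^23)^2 = 590295810358705651712^2 = 348449143727040986586495598010130648530944
8^47 = 8 * 8^46 = 8 * 348449143727040986586495598010130648530944 = 2787593149816327892691964784081045188247552

Result: 2787593149816327892691964784081045188247552
Multiplications needed: 9 (9 lines after 8^1)

8^47 = 2787593149816327892691964784081045188247552. Using exponentiation by squaring, this requires 9 multiplications. The key idea: if the exponent is even, square the half-power; if odd, multiply by the base once.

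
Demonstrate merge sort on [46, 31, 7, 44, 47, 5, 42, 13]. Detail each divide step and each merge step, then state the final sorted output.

Merge sort trace:

Split: [46, 31, 7, 44, 47, 5, 42, 13] -> [46, 31, 7, 44] and [47, 5, 42, 13]
  Split: [46, 31, 7, 44] -> [46, 31] and [7, 44]
    Split: [46, 31] -> [46] and [31]
    Merge: [46] + [31] -> [31, 46]
    Split: [7, 44] -> [7] and [44]
    Merge: [7] + [44] -> [7, 44]
  Merge: [31, 46] + [7, 44] -> [7, 31, 44, 46]
  Split: [47, 5, 42, 13] -> [47, 5] and [42, 13]
    Split: [47, 5] -> [47] and [5]
    Merge: [47] + [5] -> [5, 47]
    Split: [42, 13] -> [42] and [13]
    Merge: [42] + [13] -> [13, 42]
  Merge: [5, 47] + [13, 42] -> [5, 13, 42, 47]
Merge: [7, 31, 44, 46] + [5, 13, 42, 47] -> [5, 7, 13, 31, 42, 44, 46, 47]

Final sorted array: [5, 7, 13, 31, 42, 44, 46, 47]

The merge sort proceeds by recursively splitting the array and merging sorted halves.
After all merges, the sorted array is [5, 7, 13, 31, 42, 44, 46, 47].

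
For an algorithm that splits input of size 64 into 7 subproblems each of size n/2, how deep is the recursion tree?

For divide and conquer with division factor 2:

Problem sizes at each level:
Level 0: 64
Level 1: 32
Level 2: 16
Level 3: 8
Level 4: 4
Level 5: 2
Level 6: 1

The root is level 0 and the size-1 base case is level 6 (the tree spans levels 0 through 6, i.e. 7 levels counting the root), so the depth is the number of divisions: log_2(64) = 6

The recursion tree depth is log_2(64) = 6. At each level, the problem size is divided by 2, so it takes 6 divisions to reduce to a base case of size 1. The algorithm makes 7 recursive calls at each level.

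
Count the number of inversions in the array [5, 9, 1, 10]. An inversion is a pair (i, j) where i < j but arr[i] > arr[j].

Finding inversions in [5, 9, 1, 10]:

(0, 2): arr[0]=5 > arr[2]=1
(1, 2): arr[1]=9 > arr[2]=1

Total inversions: 2

The array has 2 inversion(s): (0,2), (1,2). Each pair (i,j) satisfies i < j and arr[i] > arr[j].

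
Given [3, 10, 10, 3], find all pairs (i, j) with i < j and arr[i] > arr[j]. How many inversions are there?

Finding inversions in [3, 10, 10, 3]:

(1, 3): arr[1]=10 > arr[3]=3
(2, 3): arr[2]=10 > arr[3]=3

Total inversions: 2

The array has 2 inversion(s): (1,3), (2,3). Each pair (i,j) satisfies i < j and arr[i] > arr[j].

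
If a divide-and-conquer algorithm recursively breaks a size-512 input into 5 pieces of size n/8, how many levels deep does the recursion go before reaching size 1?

For divide and conquer with division factor 8:

Problem sizes at each level:
Level 0: 512
Level 1: 64
Level 2: 8
Level 3: 1

The root is level 0 and the size-1 base case is level 3 (the tree spans levels 0 through 3, i.e. 4 levels counting the root), so the depth is the number of divisions: log_8(512) = 3

The recursion tree depth is log_8(512) = 3. At each level, the problem size is divided by 8, so it takes 3 divisions to reduce to a base case of size 1. The algorithm makes 5 recursive calls at each level.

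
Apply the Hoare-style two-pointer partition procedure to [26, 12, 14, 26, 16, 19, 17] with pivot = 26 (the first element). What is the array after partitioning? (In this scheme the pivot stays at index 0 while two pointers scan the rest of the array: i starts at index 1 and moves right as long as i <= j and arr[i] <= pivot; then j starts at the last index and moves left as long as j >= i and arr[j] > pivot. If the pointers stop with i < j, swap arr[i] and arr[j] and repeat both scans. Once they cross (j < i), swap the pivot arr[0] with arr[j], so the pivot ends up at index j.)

Hoare-style two-pointer partition with pivot = 26:

Initial array: [26, 12, 14, 26, 16, 19, 17]

Pointers start at i = 1, j = 6.
i ends at 7, j ends at 6: the pointers have crossed (j < i), so scanning stops.

Swap pivot arr[0] with arr[6] to place pivot at position 6: [17, 12, 14, 26, 16, 19, 26]
Pivot position: 6

After partitioning with pivot 26, the array becomes [17, 12, 14, 26, 16, 19, 26]. The pivot is placed at index 6. All elements to the left of the pivot are <= 26, and all elements to the right are > 26.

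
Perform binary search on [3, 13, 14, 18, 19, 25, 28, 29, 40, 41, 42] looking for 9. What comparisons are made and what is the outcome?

Binary search for 9 in [3, 13, 14, 18, 19, 25, 28, 29, 40, 41, 42]:

lo=0, hi=10, mid=5, arr[mid]=25 -> 25 > 9, search left half
lo=0, hi=4, mid=2, arr[mid]=14 -> 14 > 9, search left half
lo=0, hi=1, mid=0, arr[mid]=3 -> 3 < 9, search right half
lo=1, hi=1, mid=1, arr[mid]=13 -> 13 > 9, search left half
lo=1 > hi=0, target 9 not found

Binary search determines that 9 is not in the array after 4 comparisons. The search space was exhausted without finding the target.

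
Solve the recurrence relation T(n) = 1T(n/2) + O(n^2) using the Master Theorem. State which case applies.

Master Theorem for T(n) = 1T(n/2) + O(n^2):

a = 1, b = 2, c = 2
log_b(a) = log_2(1) = 0.0000

Case 3: c = 2 > log_2(1) = 0.0000
T(n) = O(n^2) = O(n^2)

For T(n) = 1T(n/2) + O(n^2): log_2(1) = 0.0000. This is Case 3 of the Master Theorem (c > log_b(a), work dominated by root), giving O(n^2).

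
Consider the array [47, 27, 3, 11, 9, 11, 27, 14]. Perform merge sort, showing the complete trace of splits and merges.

Merge sort trace:

Split: [47, 27, 3, 11, 9, 11, 27, 14] -> [47, 27, 3, 11] and [9, 11, 27, 14]
  Split: [47, 27, 3, 11] -> [47, 27] and [3, 11]
    Split: [47, 27] -> [47] and [27]
    Merge: [47] + [27] -> [27, 47]
    Split: [3, 11] -> [3] and [11]
    Merge: [3] + [11] -> [3, 11]
  Merge: [27, 47] + [3, 11] -> [3, 11, 27, 47]
  Split: [9, 11, 27, 14] -> [9, 11] and [27, 14]
    Split: [9, 11] -> [9] and [11]
    Merge: [9] + [11] -> [9, 11]
    Split: [27, 14] -> [27] and [14]
    Merge: [27] + [14] -> [14, 27]
  Merge: [9, 11] + [14, 27] -> [9, 11, 14, 27]
Merge: [3, 11, 27, 47] + [9, 11, 14, 27] -> [3, 9, 11, 11, 14, 27, 27, 47]

Final sorted array: [3, 9, 11, 11, 14, 27, 27, 47]

The merge sort proceeds by recursively splitting the array and merging sorted halves.
After all merges, the sorted array is [3, 9, 11, 11, 14, 27, 27, 47].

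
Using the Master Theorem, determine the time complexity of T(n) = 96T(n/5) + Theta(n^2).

Master Theorem for T(n) = 96T(n/5) + O(n^2):

a = 96, b = 5, c = 2
log_b(a) = log_5(96) = 2.8360

Case 1: c = 2 < log_5(96) = 2.8360
T(n) = O(n^(log_5 96))

For T(n) = 96T(n/5) + O(n^2): log_5(96) = 2.8360. This is Case 1 of the Master Theorem (c < log_b(a), work dominated by leaves), giving O(n^(log_5 96)).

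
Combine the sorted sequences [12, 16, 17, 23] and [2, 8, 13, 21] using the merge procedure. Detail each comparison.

Merging process:

Compare 12 vs 2: take 2 from right. Merged: [2]
Compare 12 vs 8: take 8 from right. Merged: [2, 8]
Compare 12 vs 13: take 12 from left. Merged: [2, 8, 12]
Compare 16 vs 13: take 13 from right. Merged: [2, 8, 12, 13]
Compare 16 vs 21: take 16 from left. Merged: [2, 8, 12, 13, 16]
Compare 17 vs 21: take 17 from left. Merged: [2, 8, 12, 13, 16, 17]
Compare 23 vs 21: take 21 from right. Merged: [2, 8, 12, 13, 16, 17, 21]
Append remaining from left: [23]. Merged: [2, 8, 12, 13, 16, 17, 21, 23]

Final merged array: [2, 8, 12, 13, 16, 17, 21, 23]
Total comparisons: 7

The merged array is [2, 8, 12, 13, 16, 17, 21, 23], requiring 7 comparisons. The merge step runs in O(n) time where n is the total number of elements.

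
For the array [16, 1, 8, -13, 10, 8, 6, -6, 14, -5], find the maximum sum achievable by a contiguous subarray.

Using Kadane's algorithm on [16, 1, 8, -13, 10, 8, 6, -6, 14, -5]:

Scanning through the array:
Position 1 (value 1): max_ending_here = 17, max_so_far = 17
Position 2 (value 8): max_ending_here = 25, max_so_far = 25
Position 3 (value -13): max_ending_here = 12, max_so_far = 25
Position 4 (value 10): max_ending_here = 22, max_so_far = 25
Position 5 (value 8): max_ending_here = 30, max_so_far = 30
Position 6 (value 6): max_ending_here = 36, max_so_far = 36
Position 7 (value -6): max_ending_here = 30, max_so_far = 36
Position 8 (value 14): max_ending_here = 44, max_so_far = 44
Position 9 (value -5): max_ending_here = 39, max_so_far = 44

Maximum subarray: [16, 1, 8, -13, 10, 8, 6, -6, 14]
Maximum sum: 44

The maximum subarray is [16, 1, 8, -13, 10, 8, 6, -6, 14] with sum 44. This subarray runs from index 0 to index 8.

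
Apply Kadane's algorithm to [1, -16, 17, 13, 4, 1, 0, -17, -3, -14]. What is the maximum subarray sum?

Using Kadane's algorithm on [1, -16, 17, 13, 4, 1, 0, -17, -3, -14]:

Scanning through the array:
Position 1 (value -16): max_ending_here = -15, max_so_far = 1
Position 2 (value 17): max_ending_here = 17, max_so_far = 17
Position 3 (value 13): max_ending_here = 30, max_so_far = 30
Position 4 (value 4): max_ending_here = 34, max_so_far = 34
Position 5 (value 1): max_ending_here = 35, max_so_far = 35
Position 6 (value 0): max_ending_here = 35, max_so_far = 35
Position 7 (value -17): max_ending_here = 18, max_so_far = 35
Position 8 (value -3): max_ending_here = 15, max_so_far = 35
Position 9 (value -14): max_ending_here = 1, max_so_far = 35

Maximum subarray: [17, 13, 4, 1]
Maximum sum: 35

The maximum subarray is [17, 13, 4, 1] with sum 35. This subarray runs from index 2 to index 5.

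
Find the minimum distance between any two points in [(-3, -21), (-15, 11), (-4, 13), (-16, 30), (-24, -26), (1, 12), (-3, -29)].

Computing all pairwise distances among 7 points:

d((-3, -21), (-15, 11)) = 34.176
d((-3, -21), (-4, 13)) = 34.0147
d((-3, -21), (-16, 30)) = 52.6308
d((-3, -21), (-24, -26)) = 21.587
d((-3, -21), (1, 12)) = 33.2415
d((-3, -21), (-3, -29)) = 8.0
d((-15, 11), (-4, 13)) = 11.1803
d((-15, 11), (-16, 30)) = 19.0263
d((-15, 11), (-24, -26)) = 38.0789
d((-15, 11), (1, 12)) = 16.0312
d((-15, 11), (-3, -29)) = 41.7612
d((-4, 13), (-16, 30)) = 20.8087
d((-4, 13), (-24, -26)) = 43.8292
d((-4, 13), (1, 12)) = 5.099 <-- minimum
d((-4, 13), (-3, -29)) = 42.0119
d((-16, 30), (-24, -26)) = 56.5685
d((-16, 30), (1, 12)) = 24.7588
d((-16, 30), (-3, -29)) = 60.4152
d((-24, -26), (1, 12)) = 45.4863
d((-24, -26), (-3, -29)) = 21.2132
d((1, 12), (-3, -29)) = 41.1947

Closest pair: (-4, 13) and (1, 12) with distance 5.099

The closest pair is (-4, 13) and (1, 12) with Euclidean distance 5.099. For 7 points, brute-force pairwise comparison is shown above. For large n, the divide-and-conquer algorithm (sort by x, recurse on halves, check the dividing strip) achieves O(n log n).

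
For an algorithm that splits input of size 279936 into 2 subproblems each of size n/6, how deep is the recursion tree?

For divide and conquer with division factor 6:

Problem sizes at each level:
Level 0: 279936
Level 1: 46656
Level 2: 7776
Level 3: 1296
Level 4: 216
Level 5: 36
Level 6: 6
Level 7: 1

The root is level 0 and the size-1 base case is level 7 (the tree spans levels 0 through 7, i.e. 8 levels counting the root), so the depth is the number of divisions: log_6(279936) = 7

The recursion tree depth is log_6(279936) = 7. At each level, the problem size is divided by 6, so it takes 7 divisions to reduce to a base case of size 1. The algorithm makes 2 recursive calls at each level.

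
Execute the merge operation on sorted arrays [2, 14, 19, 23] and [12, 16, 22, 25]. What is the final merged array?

Merging process:

Compare 2 vs 12: take 2 from left. Merged: [2]
Compare 14 vs 12: take 12 from right. Merged: [2, 12]
Compare 14 vs 16: take 14 from left. Merged: [2, 12, 14]
Compare 19 vs 16: take 16 from right. Merged: [2, 12, 14, 16]
Compare 19 vs 22: take 19 from left. Merged: [2, 12, 14, 16, 19]
Compare 23 vs 22: take 22 from right. Merged: [2, 12, 14, 16, 19, 22]
Compare 23 vs 25: take 23 from left. Merged: [2, 12, 14, 16, 19, 22, 23]
Append remaining from right: [25]. Merged: [2, 12, 14, 16, 19, 22, 23, 25]

Final merged array: [2, 12, 14, 16, 19, 22, 23, 25]
Total comparisons: 7

The merged array is [2, 12, 14, 16, 19, 22, 23, 25], requiring 7 comparisons. The merge step runs in O(n) time where n is the total number of elements.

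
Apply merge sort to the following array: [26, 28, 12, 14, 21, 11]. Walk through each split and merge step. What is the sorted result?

Merge sort trace:

Split: [26, 28, 12, 14, 21, 11] -> [26, 28, 12] and [14, 21, 11]
  Split: [26, 28, 12] -> [26] and [28, 12]
    Split: [28, 12] -> [28] and [12]
    Merge: [28] + [12] -> [12, 28]
  Merge: [26] + [12, 28] -> [12, 26, 28]
  Split: [14, 21, 11] -> [14] and [21, 11]
    Split: [21, 11] -> [21] and [11]
    Merge: [21] + [11] -> [11, 21]
  Merge: [14] + [11, 21] -> [11, 14, 21]
Merge: [12, 26, 28] + [11, 14, 21] -> [11, 12, 14, 21, 26, 28]

Final sorted array: [11, 12, 14, 21, 26, 28]

The merge sort proceeds by recursively splitting the array and merging sorted halves.
After all merges, the sorted array is [11, 12, 14, 21, 26, 28].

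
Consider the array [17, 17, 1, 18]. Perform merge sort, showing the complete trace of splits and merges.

Merge sort trace:

Split: [17, 17, 1, 18] -> [17, 17] and [1, 18]
  Split: [17, 17] -> [17] and [17]
  Merge: [17] + [17] -> [17, 17]
  Split: [1, 18] -> [1] and [18]
  Merge: [1] + [18] -> [1, 18]
Merge: [17, 17] + [1, 18] -> [1, 17, 17, 18]

Final sorted array: [1, 17, 17, 18]

The merge sort proceeds by recursively splitting the array and merging sorted halves.
After all merges, the sorted array is [1, 17, 17, 18].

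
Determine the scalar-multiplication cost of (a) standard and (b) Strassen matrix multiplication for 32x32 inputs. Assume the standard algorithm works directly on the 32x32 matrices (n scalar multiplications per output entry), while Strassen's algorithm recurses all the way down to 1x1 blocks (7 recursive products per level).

Matrix multiplication for 32x32 matrices:

Standard algorithm: 32^3 = 32768 multiplications
Strassen's algorithm: 7^(log2(32)) = 7^5 = 16807 multiplications
Savings: 32768 - 16807 = 15961 multiplications

Standard: 32768 multiplications (32^3). Strassen: 16807 multiplications (7^5). Strassen reduces 8 recursive multiplications to 7 at each level.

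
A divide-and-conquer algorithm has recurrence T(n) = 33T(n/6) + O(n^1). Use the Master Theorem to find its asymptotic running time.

Master Theorem for T(n) = 33T(n/6) + O(n^1):

a = 33, b = 6, c = 1
log_b(a) = log_6(33) = 1.9514

Case 1: c = 1 < log_6(33) = 1.9514
T(n) = O(n^(log_6 33))

For T(n) = 33T(n/6) + O(n^1): log_6(33) = 1.9514. This is Case 1 of the Master Theorem (c < log_b(a), work dominated by leaves), giving O(n^(log_6 33)).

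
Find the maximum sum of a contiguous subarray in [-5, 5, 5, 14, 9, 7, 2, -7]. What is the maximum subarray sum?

Using Kadane's algorithm on [-5, 5, 5, 14, 9, 7, 2, -7]:

Scanning through the array:
Position 1 (value 5): max_ending_here = 5, max_so_far = 5
Position 2 (value 5): max_ending_here = 10, max_so_far = 10
Position 3 (value 14): max_ending_here = 24, max_so_far = 24
Position 4 (value 9): max_ending_here = 33, max_so_far = 33
Position 5 (value 7): max_ending_here = 40, max_so_far = 40
Position 6 (value 2): max_ending_here = 42, max_so_far = 42
Position 7 (value -7): max_ending_here = 35, max_so_far = 42

Maximum subarray: [5, 5, 14, 9, 7, 2]
Maximum sum: 42

The maximum subarray is [5, 5, 14, 9, 7, 2] with sum 42. This subarray runs from index 1 to index 6.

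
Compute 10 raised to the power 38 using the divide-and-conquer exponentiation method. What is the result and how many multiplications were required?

Computing 10^38 by squaring (build up from 10^1; each line after the first costs one multiplication):

10^1 = 10
10^2 = (10^1)^2 = 10^2 = 100
10^4 = (10^2)^2 = 100^2 = 10000
10^8 = (10^4)^2 = 10000^2 = 100000000
10^9 = 10 * 10^8 = 10 * 100000000 = 1000000000
10^18 = (10^9)^2 = 1000000000^2 = 1000000000000000000
10^19 = 10 * 10^18 = 10 * 1000000000000000000 = 10000000000000000000
10^38 = (10^19)^2 = 10000000000000000000^2 = 100000000000000000000000000000000000000

Result: 100000000000000000000000000000000000000
Multiplications needed: 7 (7 lines after 10^1)

10^38 = 100000000000000000000000000000000000000. Using exponentiation by squaring, this requires 7 multiplications. The key idea: if the exponent is even, square the half-power; if odd, multiply by the base once.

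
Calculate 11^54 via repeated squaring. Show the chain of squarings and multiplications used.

Computing 11^54 by squaring (build up from 11^1; each line after the first costs one multiplication):

11^1 = 11
11^2 = (11^1)^2 = 11^2 = 121
11^3 = 11 * 11^2 = 11 * 121 = 1331
11^6 = (11^3)^2 = 1331^2 = 1771561
11^12 = (11^6)^2 = 1771561^2 = 3138428376721
11^13 = 11 * 11^12 = 11 * 3138428376721 = 34522712143931
11^26 = (11^13)^2 = 34522712143931^2 = 1191817653772720942460132761
11^27 = 11 * 11^26 = 11 * 1191817653772720942460132761 = 13109994191499930367061460371
11^54 = (11^27)^2 = 13109994191499930367061460371^2 = 171871947701161912897410416779483616222663749691203457641

Result: 171871947701161912897410416779483616222663749691203457641
Multiplications needed: 8 (8 lines after 11^1)

11^54 = 171871947701161912897410416779483616222663749691203457641. Using exponentiation by squaring, this requires 8 multiplications. The key idea: if the exponent is even, square the half-power; if odd, multiply by the base once.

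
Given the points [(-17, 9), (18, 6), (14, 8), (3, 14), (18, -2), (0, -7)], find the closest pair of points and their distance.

Computing all pairwise distances among 6 points:

d((-17, 9), (18, 6)) = 35.1283
d((-17, 9), (14, 8)) = 31.0161
d((-17, 9), (3, 14)) = 20.6155
d((-17, 9), (18, -2)) = 36.6879
d((-17, 9), (0, -7)) = 23.3452
d((18, 6), (14, 8)) = 4.4721 <-- minimum
d((18, 6), (3, 14)) = 17.0
d((18, 6), (18, -2)) = 8.0
d((18, 6), (0, -7)) = 22.2036
d((14, 8), (3, 14)) = 12.53
d((14, 8), (18, -2)) = 10.7703
d((14, 8), (0, -7)) = 20.5183
d((3, 14), (18, -2)) = 21.9317
d((3, 14), (0, -7)) = 21.2132
d((18, -2), (0, -7)) = 18.6815

Closest pair: (18, 6) and (14, 8) with distance 4.4721

The closest pair is (18, 6) and (14, 8) with Euclidean distance 4.4721. For 6 points, brute-force pairwise comparison is shown above. For large n, the divide-and-conquer algorithm (sort by x, recurse on halves, check the dividing strip) achieves O(n log n).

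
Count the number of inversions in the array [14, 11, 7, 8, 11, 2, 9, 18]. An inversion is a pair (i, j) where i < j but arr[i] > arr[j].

Finding inversions in [14, 11, 7, 8, 11, 2, 9, 18]:

(0, 1): arr[0]=14 > arr[1]=11
(0, 2): arr[0]=14 > arr[2]=7
(0, 3): arr[0]=14 > arr[3]=8
(0, 4): arr[0]=14 > arr[4]=11
(0, 5): arr[0]=14 > arr[5]=2
(0, 6): arr[0]=14 > arr[6]=9
(1, 2): arr[1]=11 > arr[2]=7
(1, 3): arr[1]=11 > arr[3]=8
(1, 5): arr[1]=11 > arr[5]=2
(1, 6): arr[1]=11 > arr[6]=9
(2, 5): arr[2]=7 > arr[5]=2
(3, 5): arr[3]=8 > arr[5]=2
(4, 5): arr[4]=11 > arr[5]=2
(4, 6): arr[4]=11 > arr[6]=9

Total inversions: 14

The array has 14 inversion(s): (0,1), (0,2), (0,3), (0,4), (0,5), (0,6), (1,2), (1,3), (1,5), (1,6), (2,5), (3,5), (4,5), (4,6). Each pair (i,j) satisfies i < j and arr[i] > arr[j].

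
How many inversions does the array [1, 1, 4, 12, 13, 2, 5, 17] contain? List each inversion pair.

Finding inversions in [1, 1, 4, 12, 13, 2, 5, 17]:

(2, 5): arr[2]=4 > arr[5]=2
(3, 5): arr[3]=12 > arr[5]=2
(3, 6): arr[3]=12 > arr[6]=5
(4, 5): arr[4]=13 > arr[5]=2
(4, 6): arr[4]=13 > arr[6]=5

Total inversions: 5

The array has 5 inversion(s): (2,5), (3,5), (3,6), (4,5), (4,6). Each pair (i,j) satisfies i < j and arr[i] > arr[j].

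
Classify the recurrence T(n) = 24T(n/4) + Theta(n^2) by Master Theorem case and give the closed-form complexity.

Master Theorem for T(n) = 24T(n/4) + O(n^2):

a = 24, b = 4, c = 2
log_b(a) = log_4(24) = 2.2925

Case 1: c = 2 < log_4(24) = 2.2925
T(n) = O(n^(log_4 24))

For T(n) = 24T(n/4) + O(n^2): log_4(24) = 2.2925. This is Case 1 of the Master Theorem (c < log_b(a), work dominated by leaves), giving O(n^(log_4 24)).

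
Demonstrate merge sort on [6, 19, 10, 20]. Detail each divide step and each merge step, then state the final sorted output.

Merge sort trace:

Split: [6, 19, 10, 20] -> [6, 19] and [10, 20]
  Split: [6, 19] -> [6] and [19]
  Merge: [6] + [19] -> [6, 19]
  Split: [10, 20] -> [10] and [20]
  Merge: [10] + [20] -> [10, 20]
Merge: [6, 19] + [10, 20] -> [6, 10, 19, 20]

Final sorted array: [6, 10, 19, 20]

The merge sort proceeds by recursively splitting the array and merging sorted halves.
After all merges, the sorted array is [6, 10, 19, 20].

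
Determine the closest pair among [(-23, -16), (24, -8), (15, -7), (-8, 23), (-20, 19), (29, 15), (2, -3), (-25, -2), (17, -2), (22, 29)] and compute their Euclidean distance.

Computing all pairwise distances among 10 points:

d((-23, -16), (24, -8)) = 47.676
d((-23, -16), (15, -7)) = 39.0512
d((-23, -16), (-8, 23)) = 41.7852
d((-23, -16), (-20, 19)) = 35.1283
d((-23, -16), (29, 15)) = 60.5392
d((-23, -16), (2, -3)) = 28.178
d((-23, -16), (-25, -2)) = 14.1421
d((-23, -16), (17, -2)) = 42.3792
d((-23, -16), (22, 29)) = 63.6396
d((24, -8), (15, -7)) = 9.0554
d((24, -8), (-8, 23)) = 44.5533
d((24, -8), (-20, 19)) = 51.6236
d((24, -8), (29, 15)) = 23.5372
d((24, -8), (2, -3)) = 22.561
d((24, -8), (-25, -2)) = 49.366
d((24, -8), (17, -2)) = 9.2195
d((24, -8), (22, 29)) = 37.054
d((15, -7), (-8, 23)) = 37.8021
d((15, -7), (-20, 19)) = 43.6005
d((15, -7), (29, 15)) = 26.0768
d((15, -7), (2, -3)) = 13.6015
d((15, -7), (-25, -2)) = 40.3113
d((15, -7), (17, -2)) = 5.3852 <-- minimum
d((15, -7), (22, 29)) = 36.6742
d((-8, 23), (-20, 19)) = 12.6491
d((-8, 23), (29, 15)) = 37.855
d((-8, 23), (2, -3)) = 27.8568
d((-8, 23), (-25, -2)) = 30.2324
d((-8, 23), (17, -2)) = 35.3553
d((-8, 23), (22, 29)) = 30.5941
d((-20, 19), (29, 15)) = 49.163
d((-20, 19), (2, -3)) = 31.1127
d((-20, 19), (-25, -2)) = 21.587
d((-20, 19), (17, -2)) = 42.5441
d((-20, 19), (22, 29)) = 43.1741
d((29, 15), (2, -3)) = 32.45
d((29, 15), (-25, -2)) = 56.6127
d((29, 15), (17, -2)) = 20.8087
d((29, 15), (22, 29)) = 15.6525
d((2, -3), (-25, -2)) = 27.0185
d((2, -3), (17, -2)) = 15.0333
d((2, -3), (22, 29)) = 37.7359
d((-25, -2), (17, -2)) = 42.0
d((-25, -2), (22, 29)) = 56.3028
d((17, -2), (22, 29)) = 31.4006

Closest pair: (15, -7) and (17, -2) with distance 5.3852

The closest pair is (15, -7) and (17, -2) with Euclidean distance 5.3852. For 10 points, brute-force pairwise comparison is shown above. For large n, the divide-and-conquer algorithm (sort by x, recurse on halves, check the dividing strip) achieves O(n log n).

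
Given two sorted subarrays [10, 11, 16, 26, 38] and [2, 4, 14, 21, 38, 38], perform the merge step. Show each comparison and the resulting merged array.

Merging process:

Compare 10 vs 2: take 2 from right. Merged: [2]
Compare 10 vs 4: take 4 from right. Merged: [2, 4]
Compare 10 vs 14: take 10 from left. Merged: [2, 4, 10]
Compare 11 vs 14: take 11 from left. Merged: [2, 4, 10, 11]
Compare 16 vs 14: take 14 from right. Merged: [2, 4, 10, 11, 14]
Compare 16 vs 21: take 16 from left. Merged: [2, 4, 10, 11, 14, 16]
Compare 26 vs 21: take 21 from right. Merged: [2, 4, 10, 11, 14, 16, 21]
Compare 26 vs 38: take 26 from left. Merged: [2, 4, 10, 11, 14, 16, 21, 26]
Compare 38 vs 38: take 38 from left. Merged: [2, 4, 10, 11, 14, 16, 21, 26, 38]
Append remaining from right: [38, 38]. Merged: [2, 4, 10, 11, 14, 16, 21, 26, 38, 38, 38]

Final merged array: [2, 4, 10, 11, 14, 16, 21, 26, 38, 38, 38]
Total comparisons: 9

The merged array is [2, 4, 10, 11, 14, 16, 21, 26, 38, 38, 38], requiring 9 comparisons. The merge step runs in O(n) time where n is the total number of elements.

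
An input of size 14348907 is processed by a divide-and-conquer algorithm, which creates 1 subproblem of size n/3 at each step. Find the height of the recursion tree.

For divide and conquer with division factor 3:

Problem sizes at each level:
Level 0: 14348907
Level 1: 4782969
Level 2: 1594323
Level 3: 531441
Level 4: 177147
Level 5: 59049
Level 6: 19683
Level 7: 6561
Level 8: 2187
Level 9: 729
Level 10: 243
Level 11: 81
Level 12: 27
Level 13: 9
Level 14: 3
Level 15: 1

The root is level 0 and the size-1 base case is level 15 (the tree spans levels 0 through 15, i.e. 16 levels counting the root), so the depth is the number of divisions: log_3(14348907) = 15

The recursion tree depth is log_3(14348907) = 15. At each level, the problem size is divided by 3, so it takes 15 divisions to reduce to a base case of size 1. The algorithm makes 1 recursive call at each level.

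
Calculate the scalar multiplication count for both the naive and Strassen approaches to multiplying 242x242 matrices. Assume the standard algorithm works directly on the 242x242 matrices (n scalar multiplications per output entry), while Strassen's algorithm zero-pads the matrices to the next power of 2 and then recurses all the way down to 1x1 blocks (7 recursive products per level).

Matrix multiplication for 242x242 matrices:

Strassen's algorithm requires power-of-2 dimensions. Pad 242x242 to 256x256 (next power of 2).

Standard algorithm: 242^3 = 14172488 multiplications
Strassen's algorithm: 7^(log2(256)) = 7^8 = 5764801 multiplications
Savings: 14172488 - 5764801 = 8407687 multiplications

Standard: 14172488 multiplications (242^3). Strassen: 5764801 multiplications (7^8, after padding to 256x256). Strassen reduces 8 recursive multiplications to 7 at each level.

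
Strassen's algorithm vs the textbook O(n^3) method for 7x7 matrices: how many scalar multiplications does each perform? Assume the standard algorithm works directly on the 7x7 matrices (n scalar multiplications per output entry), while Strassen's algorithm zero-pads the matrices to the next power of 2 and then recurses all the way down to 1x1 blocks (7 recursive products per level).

Matrix multiplication for 7x7 matrices:

Strassen's algorithm requires power-of-2 dimensions. Pad 7x7 to 8x8 (next power of 2).

Standard algorithm: 7^3 = 343 multiplications
Strassen's algorithm: 7^(log2(8)) = 7^3 = 343 multiplications
Savings: 343 - 343 = 0 multiplications

Standard: 343 multiplications (7^3). Strassen: 343 multiplications (7^3, after padding to 8x8). Strassen reduces 8 recursive multiplications to 7 at each level.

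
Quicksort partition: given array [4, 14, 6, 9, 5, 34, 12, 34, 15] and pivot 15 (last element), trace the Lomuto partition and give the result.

Lomuto partition with pivot = 15:

Initial array: [4, 14, 6, 9, 5, 34, 12, 34, 15]

arr[0]=4 <= 15: swap with position 0, array becomes [4, 14, 6, 9, 5, 34, 12, 34, 15]
arr[1]=14 <= 15: swap with position 1, array becomes [4, 14, 6, 9, 5, 34, 12, 34, 15]
arr[2]=6 <= 15: swap with position 2, array becomes [4, 14, 6, 9, 5, 34, 12, 34, 15]
arr[3]=9 <= 15: swap with position 3, array becomes [4, 14, 6, 9, 5, 34, 12, 34, 15]
arr[4]=5 <= 15: swap with position 4, array becomes [4, 14, 6, 9, 5, 34, 12, 34, 15]
arr[5]=34 > 15: no swap
arr[6]=12 <= 15: swap with position 5, array becomes [4, 14, 6, 9, 5, 12, 34, 34, 15]
arr[7]=34 > 15: no swap

Place pivot at position 6: [4, 14, 6, 9, 5, 12, 15, 34, 34]
Pivot position: 6

After partitioning with pivot 15, the array becomes [4, 14, 6, 9, 5, 12, 15, 34, 34]. The pivot is placed at index 6. All elements to the left of the pivot are <= 15, and all elements to the right are > 15.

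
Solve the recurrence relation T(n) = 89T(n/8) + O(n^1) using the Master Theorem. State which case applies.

Master Theorem for T(n) = 89T(n/8) + O(n^1):

a = 89, b = 8, c = 1
log_b(a) = log_8(89) = 2.1586

Case 1: c = 1 < log_8(89) = 2.1586
T(n) = O(n^(log_8 89))

For T(n) = 89T(n/8) + O(n^1): log_8(89) = 2.1586. This is Case 1 of the Master Theorem (c < log_b(a), work dominated by leaves), giving O(n^(log_8 89)).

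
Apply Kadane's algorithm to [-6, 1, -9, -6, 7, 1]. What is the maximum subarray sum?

Using Kadane's algorithm on [-6, 1, -9, -6, 7, 1]:

Scanning through the array:
Position 1 (value 1): max_ending_here = 1, max_so_far = 1
Position 2 (value -9): max_ending_here = -8, max_so_far = 1
Position 3 (value -6): max_ending_here = -6, max_so_far = 1
Position 4 (value 7): max_ending_here = 7, max_so_far = 7
Position 5 (value 1): max_ending_here = 8, max_so_far = 8

Maximum subarray: [7, 1]
Maximum sum: 8

The maximum subarray is [7, 1] with sum 8. This subarray runs from index 4 to index 5.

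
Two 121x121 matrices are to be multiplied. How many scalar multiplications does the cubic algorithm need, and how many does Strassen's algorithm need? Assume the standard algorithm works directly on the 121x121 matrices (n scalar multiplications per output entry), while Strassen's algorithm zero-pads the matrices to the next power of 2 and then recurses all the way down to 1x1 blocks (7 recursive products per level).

Matrix multiplication for 121x121 matrices:

Strassen's algorithm requires power-of-2 dimensions. Pad 121x121 to 128x128 (next power of 2).

Standard algorithm: 121^3 = 1771561 multiplications
Strassen's algorithm: 7^(log2(128)) = 7^7 = 823543 multiplications
Savings: 1771561 - 823543 = 948018 multiplications

Standard: 1771561 multiplications (121^3). Strassen: 823543 multiplications (7^7, after padding to 128x128). Strassen reduces 8 recursive multiplications to 7 at each level.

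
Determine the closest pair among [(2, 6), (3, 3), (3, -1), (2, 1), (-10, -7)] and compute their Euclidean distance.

Computing all pairwise distances among 5 points:

d((2, 6), (3, 3)) = 3.1623
d((2, 6), (3, -1)) = 7.0711
d((2, 6), (2, 1)) = 5.0
d((2, 6), (-10, -7)) = 17.6918
d((3, 3), (3, -1)) = 4.0
d((3, 3), (2, 1)) = 2.2361 <-- minimum
d((3, 3), (-10, -7)) = 16.4012
d((3, -1), (2, 1)) = 2.2361 <-- minimum
d((3, -1), (-10, -7)) = 14.3178
d((2, 1), (-10, -7)) = 14.4222

Minimum distance: 2.2361 (tie among 2 pairs: (3, 3) and (2, 1); (3, -1) and (2, 1))

The minimum Euclidean distance is 2.2361. There is a tie: 2 pairs achieve this minimum — (3, 3) and (2, 1); (3, -1) and (2, 1). Any of these is a valid closest pair. For 5 points, brute-force pairwise comparison is shown above. For large n, the divide-and-conquer algorithm (sort by x, recurse on halves, check the dividing strip) achieves O(n log n).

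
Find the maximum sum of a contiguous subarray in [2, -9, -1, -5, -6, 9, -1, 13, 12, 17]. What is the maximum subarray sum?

Using Kadane's algorithm on [2, -9, -1, -5, -6, 9, -1, 13, 12, 17]:

Scanning through the array:
Position 1 (value -9): max_ending_here = -7, max_so_far = 2
Position 2 (value -1): max_ending_here = -1, max_so_far = 2
Position 3 (value -5): max_ending_here = -5, max_so_far = 2
Position 4 (value -6): max_ending_here = -6, max_so_far = 2
Position 5 (value 9): max_ending_here = 9, max_so_far = 9
Position 6 (value -1): max_ending_here = 8, max_so_far = 9
Position 7 (value 13): max_ending_here = 21, max_so_far = 21
Position 8 (value 12): max_ending_here = 33, max_so_far = 33
Position 9 (value 17): max_ending_here = 50, max_so_far = 50

Maximum subarray: [9, -1, 13, 12, 17]
Maximum sum: 50

The maximum subarray is [9, -1, 13, 12, 17] with sum 50. This subarray runs from index 5 to index 9.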